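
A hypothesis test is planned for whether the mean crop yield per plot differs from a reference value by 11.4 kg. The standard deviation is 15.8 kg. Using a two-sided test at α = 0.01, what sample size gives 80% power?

For a one-sample z-test, n = ((z_{α/2} + z_β)·σ/δ)².
z_{α/2} = 2.576 (two-sided α = 0.01); z_β = 0.842 (power 80% → β = 0.2).
n = (3.418 × 15.8 / 11.4)² = 22.44
Round up: n = 23.

23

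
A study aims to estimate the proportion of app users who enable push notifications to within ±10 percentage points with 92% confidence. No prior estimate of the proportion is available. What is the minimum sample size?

77

For a proportion with margin E = 0.1 at 92% confidence, z = 1.751.
With no prior estimate, use p = 0.5, which maximizes p(1−p) at 0.25.
n = 0.25 × (z/E)² = 0.25 × (1.751/0.1)² = 76.65
Round up: n = 77.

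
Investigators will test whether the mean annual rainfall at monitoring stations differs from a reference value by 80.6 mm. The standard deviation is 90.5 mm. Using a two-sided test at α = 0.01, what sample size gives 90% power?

For a one-sample z-test, n = ((z_{α/2} + z_β)·σ/δ)².
z_{α/2} = 2.576 (two-sided α = 0.01); z_β = 1.282 (power 90% → β = 0.1).
n = (3.858 × 90.5 / 80.6)² = 18.77
Round up: n = 19.

n = 19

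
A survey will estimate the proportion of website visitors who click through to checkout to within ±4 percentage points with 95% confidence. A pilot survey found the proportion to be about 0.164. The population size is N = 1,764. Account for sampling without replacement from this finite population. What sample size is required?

278

For a proportion with margin E = 0.04 at 95% confidence, z = 1.960.
n = p̂(1−p̂)(z/E)² = 0.164 × 0.836 × (1.960/0.04)² = 329.19 — call this n₀.
Finite-population correction with N = 1,764: n = n₀ / (1 + (n₀−1)/N) = 329.19 / 1.186 = 277.56
Round up: n = 278.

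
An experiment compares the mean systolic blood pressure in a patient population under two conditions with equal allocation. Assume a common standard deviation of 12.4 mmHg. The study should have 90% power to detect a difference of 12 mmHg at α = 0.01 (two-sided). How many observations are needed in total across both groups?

For two equal groups, n per group = 2·((z_{α/2} + z_β)·σ/δ)².
z_{α/2} = 2.576; z_β = 1.282 (power 90%).
n = 2 × (3.858 × 12.4 / 12)² = 2 × 15.89 = 31.78
Round up: n = 32 per group.
Total across both groups: 2 × 32 = 64.

64 total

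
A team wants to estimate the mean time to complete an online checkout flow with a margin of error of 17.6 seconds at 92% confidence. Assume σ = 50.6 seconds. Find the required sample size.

For a mean, the margin of error is E = z·σ/√n, so n = (zσ/E)².
At 92% confidence, z = 1.751.
n = (1.751 × 50.6 / 17.6)² = 25.34
Round up: n = 26.

26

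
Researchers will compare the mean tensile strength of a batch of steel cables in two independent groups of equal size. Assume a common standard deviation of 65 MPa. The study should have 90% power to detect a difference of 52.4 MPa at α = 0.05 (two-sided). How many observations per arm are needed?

For two equal groups, n per group = 2·((z_{α/2} + z_β)·σ/δ)².
z_{α/2} = 1.960; z_β = 1.282 (power 90%).
n = 2 × (3.242 × 65 / 52.4)² = 2 × 16.17 = 32.34
Round up: n = 33 per group.

33 per group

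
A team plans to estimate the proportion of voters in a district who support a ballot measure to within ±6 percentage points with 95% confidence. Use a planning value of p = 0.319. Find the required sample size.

For a proportion with margin E = 0.06 at 95% confidence, z = 1.960.
n = p̂(1−p̂)(z/E)² = 0.319 × 0.681 × (1.960/0.06)² = 231.82
Round up: n = 232.

232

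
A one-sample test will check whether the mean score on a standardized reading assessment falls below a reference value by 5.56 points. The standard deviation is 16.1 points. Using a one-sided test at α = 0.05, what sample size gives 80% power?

52

For a one-sample z-test, n = ((z_α + z_β)·σ/δ)².
z_α = 1.645 (one-sided α = 0.05); z_β = 0.842 (power 80% → β = 0.2).
n = (2.487 × 16.1 / 5.56)² = 51.86
Round up: n = 52.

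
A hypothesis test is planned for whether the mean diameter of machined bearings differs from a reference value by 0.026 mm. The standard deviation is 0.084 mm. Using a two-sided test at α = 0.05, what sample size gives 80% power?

n = 82

For a one-sample z-test, n = ((z_{α/2} + z_β)·σ/δ)².
z_{α/2} = 1.960 (two-sided α = 0.05); z_β = 0.842 (power 80% → β = 0.2).
n = (2.802 × 0.084 / 0.026)² = 81.95
Round up: n = 82.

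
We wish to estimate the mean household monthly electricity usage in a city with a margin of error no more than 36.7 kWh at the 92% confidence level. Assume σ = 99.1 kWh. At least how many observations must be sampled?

n = 23

For a mean, the margin of error is E = z·σ/√n, so n = (zσ/E)².
At 92% confidence, z = 1.751.
n = (1.751 × 99.1 / 36.7)² = 22.36
Round up: n = 23.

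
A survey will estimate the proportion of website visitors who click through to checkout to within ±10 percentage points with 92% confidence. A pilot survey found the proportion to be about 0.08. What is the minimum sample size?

For a proportion with margin E = 0.1 at 92% confidence, z = 1.751.
n = p̂(1−p̂)(z/E)² = 0.08 × 0.92 × (1.751/0.1)² = 22.57
Round up: n = 23.

23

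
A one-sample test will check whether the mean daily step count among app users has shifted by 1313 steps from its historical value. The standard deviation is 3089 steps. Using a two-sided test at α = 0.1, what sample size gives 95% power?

For a one-sample z-test, n = ((z_{α/2} + z_β)·σ/δ)².
z_{α/2} = 1.645 (two-sided α = 0.1); z_β = 1.645 (power 95% → β = 0.05).
n = (3.290 × 3089 / 1313)² = 59.91
Round up: n = 60.

n = 60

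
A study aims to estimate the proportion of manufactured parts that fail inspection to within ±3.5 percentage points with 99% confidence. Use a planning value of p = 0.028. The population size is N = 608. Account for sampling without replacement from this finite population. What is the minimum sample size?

119

For a proportion with margin E = 0.035 at 99% confidence, z = 2.576.
n = p̂(1−p̂)(z/E)² = 0.028 × 0.972 × (2.576/0.035)² = 147.43 — call this n₀.
Finite-population correction with N = 608: n = n₀ / (1 + (n₀−1)/N) = 147.43 / 1.241 = 118.80
Round up: n = 119.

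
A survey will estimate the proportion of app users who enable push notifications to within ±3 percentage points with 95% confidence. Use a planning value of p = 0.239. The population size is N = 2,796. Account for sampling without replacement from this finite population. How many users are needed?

For a proportion with margin E = 0.03 at 95% confidence, z = 1.960.
n = p̂(1−p̂)(z/E)² = 0.239 × 0.761 × (1.960/0.03)² = 776.34 — call this n₀.
Finite-population correction with N = 2,796: n = n₀ / (1 + (n₀−1)/N) = 776.34 / 1.277 = 607.94
Round up: n = 608.

608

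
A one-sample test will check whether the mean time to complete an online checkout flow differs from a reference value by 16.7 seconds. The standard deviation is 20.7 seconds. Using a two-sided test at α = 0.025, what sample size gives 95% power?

n = 24

For a one-sample z-test, n = ((z_{α/2} + z_β)·σ/δ)².
z_{α/2} = 2.241 (two-sided α = 0.025); z_β = 1.645 (power 95% → β = 0.05).
n = (3.886 × 20.7 / 16.7)² = 23.20
Round up: n = 24.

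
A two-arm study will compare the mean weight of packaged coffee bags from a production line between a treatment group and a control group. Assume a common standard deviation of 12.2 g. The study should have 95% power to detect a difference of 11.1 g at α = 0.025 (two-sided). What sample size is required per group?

37 per group

For two equal groups, n per group = 2·((z_{α/2} + z_β)·σ/δ)².
z_{α/2} = 2.241; z_β = 1.645 (power 95%).
n = 2 × (3.886 × 12.2 / 11.1)² = 2 × 18.24 = 36.48
Round up: n = 37 per group.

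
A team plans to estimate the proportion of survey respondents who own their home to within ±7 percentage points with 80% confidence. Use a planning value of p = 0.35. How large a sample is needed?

For a proportion with margin E = 0.07 at 80% confidence, z = 1.282.
n = p̂(1−p̂)(z/E)² = 0.35 × 0.65 × (1.282/0.07)² = 76.31
Round up: n = 77.

77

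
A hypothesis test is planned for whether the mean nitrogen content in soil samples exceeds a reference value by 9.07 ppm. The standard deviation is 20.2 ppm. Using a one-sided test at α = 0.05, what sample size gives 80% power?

For a one-sample z-test, n = ((z_α + z_β)·σ/δ)².
z_α = 1.645 (one-sided α = 0.05); z_β = 0.842 (power 80% → β = 0.2).
n = (2.487 × 20.2 / 9.07)² = 30.68
Round up: n = 31.

31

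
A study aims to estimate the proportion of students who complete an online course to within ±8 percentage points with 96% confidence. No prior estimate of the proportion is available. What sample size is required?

165

For a proportion with margin E = 0.08 at 96% confidence, z = 2.054.
With no prior estimate, use p = 0.5, which maximizes p(1−p) at 0.25.
n = 0.25 × (z/E)² = 0.25 × (2.054/0.08)² = 164.80
Round up: n = 165.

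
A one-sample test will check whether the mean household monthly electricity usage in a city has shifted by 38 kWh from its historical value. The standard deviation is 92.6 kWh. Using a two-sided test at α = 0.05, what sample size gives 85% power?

For a one-sample z-test, n = ((z_{α/2} + z_β)·σ/δ)².
z_{α/2} = 1.960 (two-sided α = 0.05); z_β = 1.036 (power 85% → β = 0.15).
n = (2.996 × 92.6 / 38)² = 53.30
Round up: n = 54.

54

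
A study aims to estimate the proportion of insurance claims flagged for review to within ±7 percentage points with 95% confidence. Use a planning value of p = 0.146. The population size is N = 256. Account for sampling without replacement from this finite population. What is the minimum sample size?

71

For a proportion with margin E = 0.07 at 95% confidence, z = 1.960.
n = p̂(1−p̂)(z/E)² = 0.146 × 0.854 × (1.960/0.07)² = 97.75 — call this n₀.
Finite-population correction with N = 256: n = n₀ / (1 + (n₀−1)/N) = 97.75 / 1.378 = 70.94
Round up: n = 71.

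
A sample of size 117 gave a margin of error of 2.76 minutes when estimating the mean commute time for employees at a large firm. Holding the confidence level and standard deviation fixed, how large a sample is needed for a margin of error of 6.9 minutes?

n = 19

Margin of error scales as 1/√n, so n₂ = n₁·(E₁/E₂)².
n₂ = 117 × (2.76/6.9)² = 117 × 0.16 = 18.72
Round up: n₂ = 19.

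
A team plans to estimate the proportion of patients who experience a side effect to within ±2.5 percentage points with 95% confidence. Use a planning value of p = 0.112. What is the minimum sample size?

For a proportion with margin E = 0.025 at 95% confidence, z = 1.960.
n = p̂(1−p̂)(z/E)² = 0.112 × 0.888 × (1.960/0.025)² = 611.31
Round up: n = 612.

612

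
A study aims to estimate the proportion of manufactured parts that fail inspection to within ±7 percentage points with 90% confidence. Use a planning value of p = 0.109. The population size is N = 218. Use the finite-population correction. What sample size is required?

44

For a proportion with margin E = 0.07 at 90% confidence, z = 1.645.
n = p̂(1−p̂)(z/E)² = 0.109 × 0.891 × (1.645/0.07)² = 53.63 — call this n₀.
Finite-population correction with N = 218: n = n₀ / (1 + (n₀−1)/N) = 53.63 / 1.241 = 43.22
Round up: n = 44.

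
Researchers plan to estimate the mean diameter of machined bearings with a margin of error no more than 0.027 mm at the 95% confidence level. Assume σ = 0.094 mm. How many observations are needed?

47

For a mean, the margin of error is E = z·σ/√n, so n = (zσ/E)².
At 95% confidence, z = 1.960.
n = (1.960 × 0.094 / 0.027)² = 46.56
Round up: n = 47.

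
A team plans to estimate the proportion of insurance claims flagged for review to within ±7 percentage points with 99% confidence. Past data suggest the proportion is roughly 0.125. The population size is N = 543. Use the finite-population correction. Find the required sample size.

For a proportion with margin E = 0.07 at 99% confidence, z = 2.576.
n = p̂(1−p̂)(z/E)² = 0.125 × 0.875 × (2.576/0.07)² = 148.12 — call this n₀.
Finite-population correction with N = 543: n = n₀ / (1 + (n₀−1)/N) = 148.12 / 1.271 = 116.54
Round up: n = 117.

117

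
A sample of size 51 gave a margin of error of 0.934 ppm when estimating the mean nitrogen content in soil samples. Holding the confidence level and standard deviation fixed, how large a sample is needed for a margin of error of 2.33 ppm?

n = 9

Margin of error scales as 1/√n, so n₂ = n₁·(E₁/E₂)².
n₂ = 51 × (0.934/2.33)² = 51 × 0.1607 = 8.20
Round up: n₂ = 9.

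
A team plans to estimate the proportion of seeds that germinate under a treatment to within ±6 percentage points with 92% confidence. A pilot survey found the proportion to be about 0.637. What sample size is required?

For a proportion with margin E = 0.06 at 92% confidence, z = 1.751.
n = p̂(1−p̂)(z/E)² = 0.637 × 0.363 × (1.751/0.06)² = 196.93
Round up: n = 197.

n = 197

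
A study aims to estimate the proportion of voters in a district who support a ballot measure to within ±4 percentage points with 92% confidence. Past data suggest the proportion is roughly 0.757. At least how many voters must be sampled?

For a proportion with margin E = 0.04 at 92% confidence, z = 1.751.
n = p̂(1−p̂)(z/E)² = 0.757 × 0.243 × (1.751/0.04)² = 352.50
Round up: n = 353.

353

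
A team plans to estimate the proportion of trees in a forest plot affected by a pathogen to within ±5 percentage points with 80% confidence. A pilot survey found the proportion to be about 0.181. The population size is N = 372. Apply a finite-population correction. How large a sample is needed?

78

For a proportion with margin E = 0.05 at 80% confidence, z = 1.282.
n = p̂(1−p̂)(z/E)² = 0.181 × 0.819 × (1.282/0.05)² = 97.45 — call this n₀.
Finite-population correction with N = 372: n = n₀ / (1 + (n₀−1)/N) = 97.45 / 1.259 = 77.40
Round up: n = 78.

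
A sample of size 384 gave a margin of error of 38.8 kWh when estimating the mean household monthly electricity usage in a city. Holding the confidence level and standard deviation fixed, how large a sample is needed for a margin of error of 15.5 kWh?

2407

Margin of error scales as 1/√n, so n₂ = n₁·(E₁/E₂)².
n₂ = 384 × (38.8/15.5)² = 384 × 6.266 = 2406.14
Round up: n₂ = 2407.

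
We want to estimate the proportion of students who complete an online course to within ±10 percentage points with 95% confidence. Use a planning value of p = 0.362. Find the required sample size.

n = 89

For a proportion with margin E = 0.1 at 95% confidence, z = 1.960.
n = p̂(1−p̂)(z/E)² = 0.362 × 0.638 × (1.960/0.1)² = 88.72
Round up: n = 89.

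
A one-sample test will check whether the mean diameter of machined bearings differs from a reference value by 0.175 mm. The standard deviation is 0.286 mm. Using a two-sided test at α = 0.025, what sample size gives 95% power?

For a one-sample z-test, n = ((z_{α/2} + z_β)·σ/δ)².
z_{α/2} = 2.241 (two-sided α = 0.025); z_β = 1.645 (power 95% → β = 0.05).
n = (3.886 × 0.286 / 0.175)² = 40.33
Round up: n = 41.

41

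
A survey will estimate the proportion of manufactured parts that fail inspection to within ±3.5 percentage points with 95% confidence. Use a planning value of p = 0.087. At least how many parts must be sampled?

250

For a proportion with margin E = 0.035 at 95% confidence, z = 1.960.
n = p̂(1−p̂)(z/E)² = 0.087 × 0.913 × (1.960/0.035)² = 249.10
Round up: n = 250.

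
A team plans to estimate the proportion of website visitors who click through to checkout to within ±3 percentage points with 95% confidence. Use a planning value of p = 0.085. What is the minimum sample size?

332

For a proportion with margin E = 0.03 at 95% confidence, z = 1.960.
n = p̂(1−p̂)(z/E)² = 0.085 × 0.915 × (1.960/0.03)² = 331.98
Round up: n = 332.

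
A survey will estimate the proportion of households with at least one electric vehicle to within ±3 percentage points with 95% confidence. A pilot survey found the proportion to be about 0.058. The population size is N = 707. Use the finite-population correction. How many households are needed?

For a proportion with margin E = 0.03 at 95% confidence, z = 1.960.
n = p̂(1−p̂)(z/E)² = 0.058 × 0.942 × (1.960/0.03)² = 233.21 — call this n₀.
Finite-population correction with N = 707: n = n₀ / (1 + (n₀−1)/N) = 233.21 / 1.328 = 175.61
Round up: n = 176.

176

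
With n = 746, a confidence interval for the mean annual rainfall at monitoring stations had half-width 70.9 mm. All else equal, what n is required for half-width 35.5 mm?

2976

Margin of error scales as 1/√n, so n₂ = n₁·(E₁/E₂)².
n₂ = 746 × (70.9/35.5)² = 746 × 3.989 = 2975.79
Round up: n₂ = 2976.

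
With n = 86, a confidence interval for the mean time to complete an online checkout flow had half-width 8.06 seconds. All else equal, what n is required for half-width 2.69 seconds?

Margin of error scales as 1/√n, so n₂ = n₁·(E₁/E₂)².
n₂ = 86 × (8.06/2.69)² = 86 × 8.978 = 772.11
Round up: n₂ = 773.

n = 773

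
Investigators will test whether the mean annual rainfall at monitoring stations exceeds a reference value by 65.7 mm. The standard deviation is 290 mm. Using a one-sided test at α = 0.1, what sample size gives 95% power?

167

For a one-sample z-test, n = ((z_α + z_β)·σ/δ)².
z_α = 1.282 (one-sided α = 0.1); z_β = 1.645 (power 95% → β = 0.05).
n = (2.927 × 290 / 65.7)² = 166.92
Round up: n = 167.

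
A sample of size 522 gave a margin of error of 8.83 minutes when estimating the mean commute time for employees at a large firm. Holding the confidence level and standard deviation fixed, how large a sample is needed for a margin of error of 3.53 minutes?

n = 3267

Margin of error scales as 1/√n, so n₂ = n₁·(E₁/E₂)².
n₂ = 522 × (8.83/3.53)² = 522 × 6.257 = 3266.15
Round up: n₂ = 3267.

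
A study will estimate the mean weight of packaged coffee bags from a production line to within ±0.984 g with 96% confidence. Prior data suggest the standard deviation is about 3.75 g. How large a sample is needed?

For a mean, the margin of error is E = z·σ/√n, so n = (zσ/E)².
At 96% confidence, z = 2.054.
n = (2.054 × 3.75 / 0.984)² = 61.27
Round up: n = 62.

n = 62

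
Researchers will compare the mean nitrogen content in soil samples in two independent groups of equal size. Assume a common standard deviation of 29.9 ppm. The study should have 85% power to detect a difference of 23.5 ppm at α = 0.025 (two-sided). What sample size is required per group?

For two equal groups, n per group = 2·((z_{α/2} + z_β)·σ/δ)².
z_{α/2} = 2.241; z_β = 1.036 (power 85%).
n = 2 × (3.277 × 29.9 / 23.5)² = 2 × 17.38 = 34.76
Round up: n = 35 per group.

35 per group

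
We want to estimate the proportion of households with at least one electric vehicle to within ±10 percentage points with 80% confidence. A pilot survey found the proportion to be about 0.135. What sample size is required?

For a proportion with margin E = 0.1 at 80% confidence, z = 1.282.
n = p̂(1−p̂)(z/E)² = 0.135 × 0.865 × (1.282/0.1)² = 19.19
Round up: n = 20.

20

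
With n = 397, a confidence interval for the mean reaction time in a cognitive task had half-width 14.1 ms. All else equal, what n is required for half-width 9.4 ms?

Margin of error scales as 1/√n, so n₂ = n₁·(E₁/E₂)².
n₂ = 397 × (14.1/9.4)² = 397 × 2.25 = 893.25
Round up: n₂ = 894.

894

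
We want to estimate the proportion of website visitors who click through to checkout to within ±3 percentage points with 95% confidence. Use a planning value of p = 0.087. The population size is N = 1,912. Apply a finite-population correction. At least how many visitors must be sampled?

n = 289

For a proportion with margin E = 0.03 at 95% confidence, z = 1.960.
n = p̂(1−p̂)(z/E)² = 0.087 × 0.913 × (1.960/0.03)² = 339.05 — call this n₀.
Finite-population correction with N = 1,912: n = n₀ / (1 + (n₀−1)/N) = 339.05 / 1.177 = 288.06
Round up: n = 289.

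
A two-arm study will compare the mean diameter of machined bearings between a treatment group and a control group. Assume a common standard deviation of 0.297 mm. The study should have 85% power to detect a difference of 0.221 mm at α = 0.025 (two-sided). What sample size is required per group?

For two equal groups, n per group = 2·((z_{α/2} + z_β)·σ/δ)².
z_{α/2} = 2.241; z_β = 1.036 (power 85%).
n = 2 × (3.277 × 0.297 / 0.221)² = 2 × 19.39 = 38.78
Round up: n = 39 per group.

39 per group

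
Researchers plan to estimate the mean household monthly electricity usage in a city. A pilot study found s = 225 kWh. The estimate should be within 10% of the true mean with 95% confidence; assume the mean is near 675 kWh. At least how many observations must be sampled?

n = 43

For a mean, the margin of error is E = z·σ/√n, so n = (zσ/E)².
At 95% confidence, z = 1.960.
E = 10% of 675 = 67.5 kWh.
n = (1.960 × 225 / 67.5)² = 42.68
Round up: n = 43.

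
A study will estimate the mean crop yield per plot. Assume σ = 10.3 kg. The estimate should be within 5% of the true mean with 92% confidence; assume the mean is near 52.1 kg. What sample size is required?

48

For a mean, the margin of error is E = z·σ/√n, so n = (zσ/E)².
At 92% confidence, z = 1.751.
E = 5% of 52.1 = 2.605 kg.
n = (1.751 × 10.3 / 2.605)² = 47.93
Round up: n = 48.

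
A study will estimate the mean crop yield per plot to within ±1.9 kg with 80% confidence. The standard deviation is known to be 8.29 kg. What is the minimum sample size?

For a mean, the margin of error is E = z·σ/√n, so n = (zσ/E)².
At 80% confidence, z = 1.282.
n = (1.282 × 8.29 / 1.9)² = 31.29
Round up: n = 32.

32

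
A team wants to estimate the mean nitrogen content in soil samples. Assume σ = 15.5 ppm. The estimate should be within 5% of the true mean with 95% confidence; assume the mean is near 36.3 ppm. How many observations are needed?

For a mean, the margin of error is E = z·σ/√n, so n = (zσ/E)².
At 95% confidence, z = 1.960.
E = 5% of 36.3 = 1.815 ppm.
n = (1.960 × 15.5 / 1.815)² = 280.17
Round up: n = 281.

281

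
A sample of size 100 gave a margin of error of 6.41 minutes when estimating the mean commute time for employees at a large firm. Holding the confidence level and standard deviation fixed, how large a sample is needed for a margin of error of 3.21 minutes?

Margin of error scales as 1/√n, so n₂ = n₁·(E₁/E₂)².
n₂ = 100 × (6.41/3.21)² = 100 × 3.988 = 398.80
Round up: n₂ = 399.

399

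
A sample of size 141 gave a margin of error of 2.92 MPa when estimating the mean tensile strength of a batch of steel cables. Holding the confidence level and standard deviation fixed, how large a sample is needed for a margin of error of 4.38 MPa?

n = 63

Margin of error scales as 1/√n, so n₂ = n₁·(E₁/E₂)².
n₂ = 141 × (2.92/4.38)² = 141 × 0.4444 = 62.66
Round up: n₂ = 63.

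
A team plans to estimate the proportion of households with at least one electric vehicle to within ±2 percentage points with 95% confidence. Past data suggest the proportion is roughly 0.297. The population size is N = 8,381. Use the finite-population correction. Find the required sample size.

1619

For a proportion with margin E = 0.02 at 95% confidence, z = 1.960.
n = p̂(1−p̂)(z/E)² = 0.297 × 0.703 × (1.960/0.02)² = 2005.23 — call this n₀.
Finite-population correction with N = 8,381: n = n₀ / (1 + (n₀−1)/N) = 2005.23 / 1.239 = 1618.43
Round up: n = 1619.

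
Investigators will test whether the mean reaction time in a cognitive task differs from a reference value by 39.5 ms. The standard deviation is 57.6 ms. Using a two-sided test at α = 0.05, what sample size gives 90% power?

For a one-sample z-test, n = ((z_{α/2} + z_β)·σ/δ)².
z_{α/2} = 1.960 (two-sided α = 0.05); z_β = 1.282 (power 90% → β = 0.1).
n = (3.242 × 57.6 / 39.5)² = 22.35
Round up: n = 23.

n = 23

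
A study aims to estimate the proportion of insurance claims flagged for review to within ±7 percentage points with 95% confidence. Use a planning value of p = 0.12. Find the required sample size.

For a proportion with margin E = 0.07 at 95% confidence, z = 1.960.
n = p̂(1−p̂)(z/E)² = 0.12 × 0.88 × (1.960/0.07)² = 82.79
Round up: n = 83.

83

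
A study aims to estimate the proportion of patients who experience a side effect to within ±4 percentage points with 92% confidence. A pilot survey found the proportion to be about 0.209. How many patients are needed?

For a proportion with margin E = 0.04 at 92% confidence, z = 1.751.
n = p̂(1−p̂)(z/E)² = 0.209 × 0.791 × (1.751/0.04)² = 316.79
Round up: n = 317.

n = 317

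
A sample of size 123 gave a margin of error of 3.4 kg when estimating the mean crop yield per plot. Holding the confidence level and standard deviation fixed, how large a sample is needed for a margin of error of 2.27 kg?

Margin of error scales as 1/√n, so n₂ = n₁·(E₁/E₂)².
n₂ = 123 × (3.4/2.27)² = 123 × 2.243 = 275.89
Round up: n₂ = 276.

276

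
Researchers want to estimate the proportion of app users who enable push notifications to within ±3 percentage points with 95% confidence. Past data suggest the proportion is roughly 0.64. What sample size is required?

For a proportion with margin E = 0.03 at 95% confidence, z = 1.960.
n = p̂(1−p̂)(z/E)² = 0.64 × 0.36 × (1.960/0.03)² = 983.45
Round up: n = 984.

984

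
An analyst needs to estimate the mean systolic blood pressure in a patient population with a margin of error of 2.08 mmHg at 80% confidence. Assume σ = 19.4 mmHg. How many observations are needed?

For a mean, the margin of error is E = z·σ/√n, so n = (zσ/E)².
At 80% confidence, z = 1.282.
n = (1.282 × 19.4 / 2.08)² = 142.97
Round up: n = 143.

143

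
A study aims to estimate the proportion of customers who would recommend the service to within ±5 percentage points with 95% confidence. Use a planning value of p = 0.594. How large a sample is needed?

371

For a proportion with margin E = 0.05 at 95% confidence, z = 1.960.
n = p̂(1−p̂)(z/E)² = 0.594 × 0.406 × (1.960/0.05)² = 370.58
Round up: n = 371.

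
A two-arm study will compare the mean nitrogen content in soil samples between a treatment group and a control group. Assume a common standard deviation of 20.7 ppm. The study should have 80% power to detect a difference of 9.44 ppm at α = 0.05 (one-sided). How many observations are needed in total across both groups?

For two equal groups, n per group = 2·((z_α + z_β)·σ/δ)².
z_α = 1.645; z_β = 0.842 (power 80%).
n = 2 × (2.487 × 20.7 / 9.44)² = 2 × 29.74 = 59.48
Round up: n = 60 per group.
Total across both groups: 2 × 60 = 120.

120 total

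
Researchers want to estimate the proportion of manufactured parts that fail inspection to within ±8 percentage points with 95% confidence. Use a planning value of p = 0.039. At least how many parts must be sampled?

For a proportion with margin E = 0.08 at 95% confidence, z = 1.960.
n = p̂(1−p̂)(z/E)² = 0.039 × 0.961 × (1.960/0.08)² = 22.50
Round up: n = 23.

n = 23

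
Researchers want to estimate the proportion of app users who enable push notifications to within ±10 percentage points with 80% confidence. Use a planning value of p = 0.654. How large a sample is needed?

For a proportion with margin E = 0.1 at 80% confidence, z = 1.282.
n = p̂(1−p̂)(z/E)² = 0.654 × 0.346 × (1.282/0.1)² = 37.19
Round up: n = 38.

n = 38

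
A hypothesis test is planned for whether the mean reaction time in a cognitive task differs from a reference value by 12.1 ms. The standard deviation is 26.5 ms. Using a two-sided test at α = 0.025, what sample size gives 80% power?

For a one-sample z-test, n = ((z_{α/2} + z_β)·σ/δ)².
z_{α/2} = 2.241 (two-sided α = 0.025); z_β = 0.842 (power 80% → β = 0.2).
n = (3.083 × 26.5 / 12.1)² = 45.59
Round up: n = 46.

n = 46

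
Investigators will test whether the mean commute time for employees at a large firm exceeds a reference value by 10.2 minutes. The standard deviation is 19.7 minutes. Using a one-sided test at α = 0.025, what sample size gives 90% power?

40

For a one-sample z-test, n = ((z_α + z_β)·σ/δ)².
z_α = 1.960 (one-sided α = 0.025); z_β = 1.282 (power 90% → β = 0.1).
n = (3.242 × 19.7 / 10.2)² = 39.21
Round up: n = 40.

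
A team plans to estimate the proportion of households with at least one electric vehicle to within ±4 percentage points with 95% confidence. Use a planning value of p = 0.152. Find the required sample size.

For a proportion with margin E = 0.04 at 95% confidence, z = 1.960.
n = p̂(1−p̂)(z/E)² = 0.152 × 0.848 × (1.960/0.04)² = 309.48
Round up: n = 310.

310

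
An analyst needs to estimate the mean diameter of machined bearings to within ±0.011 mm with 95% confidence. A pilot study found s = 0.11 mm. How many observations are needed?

For a mean, the margin of error is E = z·σ/√n, so n = (zσ/E)².
At 95% confidence, z = 1.960.
n = (1.960 × 0.11 / 0.011)² = 384.16
Round up: n = 385.

385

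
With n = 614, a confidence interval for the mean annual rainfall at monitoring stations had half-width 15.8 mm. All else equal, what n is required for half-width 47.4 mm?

69

Margin of error scales as 1/√n, so n₂ = n₁·(E₁/E₂)².
n₂ = 614 × (15.8/47.4)² = 614 × 0.1111 = 68.22
Round up: n₂ = 69.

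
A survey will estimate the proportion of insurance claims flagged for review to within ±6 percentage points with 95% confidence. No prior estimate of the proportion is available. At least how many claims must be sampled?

For a proportion with margin E = 0.06 at 95% confidence, z = 1.960.
With no prior estimate, use p = 0.5, which maximizes p(1−p) at 0.25.
n = 0.25 × (z/E)² = 0.25 × (1.960/0.06)² = 266.78
Round up: n = 267.

267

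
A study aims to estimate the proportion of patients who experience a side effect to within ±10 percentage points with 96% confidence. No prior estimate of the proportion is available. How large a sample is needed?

For a proportion with margin E = 0.1 at 96% confidence, z = 2.054.
With no prior estimate, use p = 0.5, which maximizes p(1−p) at 0.25.
n = 0.25 × (z/E)² = 0.25 × (2.054/0.1)² = 105.47
Round up: n = 106.

106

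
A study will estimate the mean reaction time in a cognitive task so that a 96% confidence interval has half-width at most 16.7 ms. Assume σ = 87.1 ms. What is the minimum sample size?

n = 115

For a mean, the margin of error is E = z·σ/√n, so n = (zσ/E)².
At 96% confidence, z = 2.054.
n = (2.054 × 87.1 / 16.7)² = 114.76
Round up: n = 115.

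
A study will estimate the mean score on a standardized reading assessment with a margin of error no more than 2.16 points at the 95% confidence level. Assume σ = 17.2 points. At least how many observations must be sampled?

244

For a mean, the margin of error is E = z·σ/√n, so n = (zσ/E)².
At 95% confidence, z = 1.960.
n = (1.960 × 17.2 / 2.16)² = 243.59
Round up: n = 244.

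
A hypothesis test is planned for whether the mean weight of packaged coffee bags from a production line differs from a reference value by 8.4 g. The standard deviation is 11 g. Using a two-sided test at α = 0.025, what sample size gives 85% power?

For a one-sample z-test, n = ((z_{α/2} + z_β)·σ/δ)².
z_{α/2} = 2.241 (two-sided α = 0.025); z_β = 1.036 (power 85% → β = 0.15).
n = (3.277 × 11 / 8.4)² = 18.42
Round up: n = 19.

n = 19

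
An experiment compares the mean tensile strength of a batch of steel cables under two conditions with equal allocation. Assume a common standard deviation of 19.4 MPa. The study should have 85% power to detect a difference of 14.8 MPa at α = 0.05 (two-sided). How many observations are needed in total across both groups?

62 total

For two equal groups, n per group = 2·((z_{α/2} + z_β)·σ/δ)².
z_{α/2} = 1.960; z_β = 1.036 (power 85%).
n = 2 × (2.996 × 19.4 / 14.8)² = 2 × 15.42 = 30.84
Round up: n = 31 per group.
Total across both groups: 2 × 31 = 62.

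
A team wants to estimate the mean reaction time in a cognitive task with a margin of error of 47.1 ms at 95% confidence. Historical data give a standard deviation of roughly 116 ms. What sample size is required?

24

For a mean, the margin of error is E = z·σ/√n, so n = (zσ/E)².
At 95% confidence, z = 1.960.
n = (1.960 × 116 / 47.1)² = 23.30
Round up: n = 24.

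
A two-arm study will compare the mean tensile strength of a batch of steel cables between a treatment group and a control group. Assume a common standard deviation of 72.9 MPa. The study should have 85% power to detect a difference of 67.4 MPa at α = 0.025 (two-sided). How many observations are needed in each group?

26 per group

For two equal groups, n per group = 2·((z_{α/2} + z_β)·σ/δ)².
z_{α/2} = 2.241; z_β = 1.036 (power 85%).
n = 2 × (3.277 × 72.9 / 67.4)² = 2 × 12.56 = 25.12
Round up: n = 26 per group.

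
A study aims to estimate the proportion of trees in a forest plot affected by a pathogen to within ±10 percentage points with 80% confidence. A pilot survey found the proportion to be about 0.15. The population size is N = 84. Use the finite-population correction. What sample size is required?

For a proportion with margin E = 0.1 at 80% confidence, z = 1.282.
n = p̂(1−p̂)(z/E)² = 0.15 × 0.85 × (1.282/0.1)² = 20.95 — call this n₀.
Finite-population correction with N = 84: n = n₀ / (1 + (n₀−1)/N) = 20.95 / 1.238 = 16.92
Round up: n = 17.

17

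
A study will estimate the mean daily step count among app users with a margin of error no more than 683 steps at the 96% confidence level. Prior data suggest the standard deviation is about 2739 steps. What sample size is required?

n = 68

For a mean, the margin of error is E = z·σ/√n, so n = (zσ/E)².
At 96% confidence, z = 2.054.
n = (2.054 × 2739 / 683)² = 67.85
Round up: n = 68.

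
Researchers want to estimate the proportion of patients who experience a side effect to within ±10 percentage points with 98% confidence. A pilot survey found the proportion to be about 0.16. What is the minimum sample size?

73

For a proportion with margin E = 0.1 at 98% confidence, z = 2.326.
n = p̂(1−p̂)(z/E)² = 0.16 × 0.84 × (2.326/0.1)² = 72.71
Round up: n = 73.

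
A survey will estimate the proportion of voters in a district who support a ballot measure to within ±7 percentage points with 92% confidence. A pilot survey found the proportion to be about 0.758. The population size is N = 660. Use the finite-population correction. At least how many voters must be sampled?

For a proportion with margin E = 0.07 at 92% confidence, z = 1.751.
n = p̂(1−p̂)(z/E)² = 0.758 × 0.242 × (1.751/0.07)² = 114.78 — call this n₀.
Finite-population correction with N = 660: n = n₀ / (1 + (n₀−1)/N) = 114.78 / 1.172 = 97.94
Round up: n = 98.

98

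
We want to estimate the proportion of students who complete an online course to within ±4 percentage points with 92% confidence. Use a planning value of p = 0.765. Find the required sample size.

For a proportion with margin E = 0.04 at 92% confidence, z = 1.751.
n = p̂(1−p̂)(z/E)² = 0.765 × 0.235 × (1.751/0.04)² = 344.49
Round up: n = 345.

345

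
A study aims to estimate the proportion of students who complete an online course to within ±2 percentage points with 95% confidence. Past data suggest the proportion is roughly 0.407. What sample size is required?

2318

For a proportion with margin E = 0.02 at 95% confidence, z = 1.960.
n = p̂(1−p̂)(z/E)² = 0.407 × 0.593 × (1.960/0.02)² = 2317.94
Round up: n = 2318.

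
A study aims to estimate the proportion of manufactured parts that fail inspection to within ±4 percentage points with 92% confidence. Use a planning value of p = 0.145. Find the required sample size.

238

For a proportion with margin E = 0.04 at 92% confidence, z = 1.751.
n = p̂(1−p̂)(z/E)² = 0.145 × 0.855 × (1.751/0.04)² = 237.57
Round up: n = 238.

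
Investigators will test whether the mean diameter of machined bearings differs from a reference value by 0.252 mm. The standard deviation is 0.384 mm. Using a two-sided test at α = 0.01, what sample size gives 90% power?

35

For a one-sample z-test, n = ((z_{α/2} + z_β)·σ/δ)².
z_{α/2} = 2.576 (two-sided α = 0.01); z_β = 1.282 (power 90% → β = 0.1).
n = (3.858 × 0.384 / 0.252)² = 34.56
Round up: n = 35.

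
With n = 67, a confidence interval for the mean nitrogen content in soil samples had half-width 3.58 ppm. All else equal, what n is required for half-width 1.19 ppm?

n = 607

Margin of error scales as 1/√n, so n₂ = n₁·(E₁/E₂)².
n₂ = 67 × (3.58/1.19)² = 67 × 9.05 = 606.35
Round up: n₂ = 607.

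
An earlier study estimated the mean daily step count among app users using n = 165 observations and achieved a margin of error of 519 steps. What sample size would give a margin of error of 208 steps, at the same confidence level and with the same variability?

1028

Margin of error scales as 1/√n, so n₂ = n₁·(E₁/E₂)².
n₂ = 165 × (519/208)² = 165 × 6.226 = 1027.29
Round up: n₂ = 1028.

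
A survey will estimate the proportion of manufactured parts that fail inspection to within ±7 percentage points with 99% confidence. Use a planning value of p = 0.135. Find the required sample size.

For a proportion with margin E = 0.07 at 99% confidence, z = 2.576.
n = p̂(1−p̂)(z/E)² = 0.135 × 0.865 × (2.576/0.07)² = 158.14
Round up: n = 159.

159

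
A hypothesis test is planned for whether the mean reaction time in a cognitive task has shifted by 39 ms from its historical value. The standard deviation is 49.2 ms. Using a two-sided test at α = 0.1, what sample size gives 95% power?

18

For a one-sample z-test, n = ((z_{α/2} + z_β)·σ/δ)².
z_{α/2} = 1.645 (two-sided α = 0.1); z_β = 1.645 (power 95% → β = 0.05).
n = (3.290 × 49.2 / 39)² = 17.23
Round up: n = 18.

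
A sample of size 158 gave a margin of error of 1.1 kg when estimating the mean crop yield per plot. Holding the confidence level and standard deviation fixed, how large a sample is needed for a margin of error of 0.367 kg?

Margin of error scales as 1/√n, so n₂ = n₁·(E₁/E₂)².
n₂ = 158 × (1.1/0.367)² = 158 × 8.984 = 1419.47
Round up: n₂ = 1420.

n = 1420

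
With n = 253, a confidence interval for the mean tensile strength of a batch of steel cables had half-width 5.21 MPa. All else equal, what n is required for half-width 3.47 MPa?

n = 571

Margin of error scales as 1/√n, so n₂ = n₁·(E₁/E₂)².
n₂ = 253 × (5.21/3.47)² = 253 × 2.254 = 570.26
Round up: n₂ = 571.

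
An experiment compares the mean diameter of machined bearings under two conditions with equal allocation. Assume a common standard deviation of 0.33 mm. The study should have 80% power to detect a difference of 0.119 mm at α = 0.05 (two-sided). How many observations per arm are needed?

For two equal groups, n per group = 2·((z_{α/2} + z_β)·σ/δ)².
z_{α/2} = 1.960; z_β = 0.842 (power 80%).
n = 2 × (2.802 × 0.33 / 0.119)² = 2 × 60.38 = 120.76
Round up: n = 121 per group.

121 per group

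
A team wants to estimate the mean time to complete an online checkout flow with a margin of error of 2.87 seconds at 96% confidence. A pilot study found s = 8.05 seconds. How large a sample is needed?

n = 34

For a mean, the margin of error is E = z·σ/√n, so n = (zσ/E)².
At 96% confidence, z = 2.054.
n = (2.054 × 8.05 / 2.87)² = 33.19
Round up: n = 34.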